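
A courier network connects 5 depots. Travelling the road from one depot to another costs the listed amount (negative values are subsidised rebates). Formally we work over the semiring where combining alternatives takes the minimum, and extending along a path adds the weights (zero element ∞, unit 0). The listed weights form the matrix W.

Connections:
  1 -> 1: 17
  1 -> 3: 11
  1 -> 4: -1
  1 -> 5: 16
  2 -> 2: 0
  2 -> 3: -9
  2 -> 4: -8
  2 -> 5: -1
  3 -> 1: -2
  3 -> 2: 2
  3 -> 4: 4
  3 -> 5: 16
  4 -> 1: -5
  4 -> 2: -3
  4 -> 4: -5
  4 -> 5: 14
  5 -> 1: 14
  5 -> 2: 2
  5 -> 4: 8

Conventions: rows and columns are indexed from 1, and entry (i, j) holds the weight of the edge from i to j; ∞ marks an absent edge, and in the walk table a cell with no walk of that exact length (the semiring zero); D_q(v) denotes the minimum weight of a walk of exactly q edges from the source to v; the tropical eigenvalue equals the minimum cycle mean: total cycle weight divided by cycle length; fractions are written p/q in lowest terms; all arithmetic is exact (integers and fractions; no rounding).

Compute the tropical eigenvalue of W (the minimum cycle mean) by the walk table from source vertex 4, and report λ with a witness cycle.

q=0: [∞, ∞, ∞, 0, ∞]
q=1: [-5, -3, ∞, -5, 14]
q=2: [-10, -8, -12, -11, -4]
q=3: [-16, -14, -17, -16, -9]
q=4: [-21, -19, -23, -22, -15]
q=5: [-27, -25, -28, -27, -20]
Optimal cycle mean attained by: cycle 2->4->2, total (-8) + (-3), length 2.
Answer: λ = -11/2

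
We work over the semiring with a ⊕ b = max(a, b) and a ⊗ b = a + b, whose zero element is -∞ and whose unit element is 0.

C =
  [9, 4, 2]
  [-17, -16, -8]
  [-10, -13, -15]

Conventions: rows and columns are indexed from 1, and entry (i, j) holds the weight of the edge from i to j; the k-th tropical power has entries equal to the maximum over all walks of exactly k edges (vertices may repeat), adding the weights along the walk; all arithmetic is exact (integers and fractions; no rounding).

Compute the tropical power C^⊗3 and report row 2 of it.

C^⊗2:
  [18, 13, 11]
  [-8, -13, -15]
  [-1, -6, -8]
C^⊗3:
  [27, 22, 20]
  [1, -4, -6]
  [8, 3, 1]
Answer: row 2 of C^⊗3 = [1, -4, -6]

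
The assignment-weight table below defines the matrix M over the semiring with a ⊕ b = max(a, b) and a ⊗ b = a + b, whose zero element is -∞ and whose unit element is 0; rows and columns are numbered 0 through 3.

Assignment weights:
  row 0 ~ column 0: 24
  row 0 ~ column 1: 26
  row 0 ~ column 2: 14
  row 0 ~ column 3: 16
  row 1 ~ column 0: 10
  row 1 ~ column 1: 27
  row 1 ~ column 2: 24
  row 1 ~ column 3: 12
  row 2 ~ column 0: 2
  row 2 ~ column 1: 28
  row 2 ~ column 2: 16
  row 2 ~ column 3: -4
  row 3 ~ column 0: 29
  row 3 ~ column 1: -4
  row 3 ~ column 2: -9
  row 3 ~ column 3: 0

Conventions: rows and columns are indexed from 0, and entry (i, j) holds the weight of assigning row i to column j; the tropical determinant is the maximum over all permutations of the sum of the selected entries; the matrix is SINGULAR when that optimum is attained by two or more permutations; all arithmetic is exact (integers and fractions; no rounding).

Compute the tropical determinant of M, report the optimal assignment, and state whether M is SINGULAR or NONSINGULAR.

σ = (0, 1, 2, 3): 24 + 27 + 16 + 0 = 67
σ = (0, 1, 3, 2): 24 + 27 + (-4) + (-9) = 38
σ = (0, 2, 1, 3): 24 + 24 + 28 + 0 = 76
σ = (0, 2, 3, 1): 24 + 24 + (-4) + (-4) = 40
σ = (0, 3, 1, 2): 24 + 12 + 28 + (-9) = 55
σ = (0, 3, 2, 1): 24 + 12 + 16 + (-4) = 48
σ = (1, 0, 2, 3): 26 + 10 + 16 + 0 = 52
σ = (1, 0, 3, 2): 26 + 10 + (-4) + (-9) = 23
σ = (1, 2, 0, 3): 26 + 24 + 2 + 0 = 52
σ = (1, 2, 3, 0): 26 + 24 + (-4) + 29 = 75
σ = (1, 3, 0, 2): 26 + 12 + 2 + (-9) = 31
σ = (1, 3, 2, 0): 26 + 12 + 16 + 29 = 83
σ = (2, 0, 1, 3): 14 + 10 + 28 + 0 = 52
σ = (2, 0, 3, 1): 14 + 10 + (-4) + (-4) = 16
σ = (2, 1, 0, 3): 14 + 27 + 2 + 0 = 43
σ = (2, 1, 3, 0): 14 + 27 + (-4) + 29 = 66
σ = (2, 3, 0, 1): 14 + 12 + 2 + (-4) = 24
σ = (2, 3, 1, 0): 14 + 12 + 28 + 29 = 83
σ = (3, 0, 1, 2): 16 + 10 + 28 + (-9) = 45
σ = (3, 0, 2, 1): 16 + 10 + 16 + (-4) = 38
σ = (3, 1, 0, 2): 16 + 27 + 2 + (-9) = 36
σ = (3, 1, 2, 0): 16 + 27 + 16 + 29 = 88
σ = (3, 2, 0, 1): 16 + 24 + 2 + (-4) = 38
σ = (3, 2, 1, 0): 16 + 24 + 28 + 29 = 97
Optimal value attained by: σ = (3, 2, 1, 0).
Answer: det⊕(M) = 97; verdict: NONSINGULAR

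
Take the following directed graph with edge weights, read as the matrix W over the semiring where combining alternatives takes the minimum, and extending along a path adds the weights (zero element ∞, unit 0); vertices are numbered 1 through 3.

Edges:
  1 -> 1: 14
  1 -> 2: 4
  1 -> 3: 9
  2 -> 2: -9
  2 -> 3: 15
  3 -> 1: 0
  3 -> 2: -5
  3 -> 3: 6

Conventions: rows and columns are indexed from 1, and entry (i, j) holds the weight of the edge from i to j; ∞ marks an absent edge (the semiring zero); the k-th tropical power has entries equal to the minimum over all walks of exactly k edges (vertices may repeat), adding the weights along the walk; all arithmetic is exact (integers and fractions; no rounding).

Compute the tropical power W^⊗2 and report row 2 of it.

W^⊗2:
  [9, -5, 15]
  [15, -18, 6]
  [6, -14, 9]
Answer: row 2 of W^⊗2 = [15, -18, 6]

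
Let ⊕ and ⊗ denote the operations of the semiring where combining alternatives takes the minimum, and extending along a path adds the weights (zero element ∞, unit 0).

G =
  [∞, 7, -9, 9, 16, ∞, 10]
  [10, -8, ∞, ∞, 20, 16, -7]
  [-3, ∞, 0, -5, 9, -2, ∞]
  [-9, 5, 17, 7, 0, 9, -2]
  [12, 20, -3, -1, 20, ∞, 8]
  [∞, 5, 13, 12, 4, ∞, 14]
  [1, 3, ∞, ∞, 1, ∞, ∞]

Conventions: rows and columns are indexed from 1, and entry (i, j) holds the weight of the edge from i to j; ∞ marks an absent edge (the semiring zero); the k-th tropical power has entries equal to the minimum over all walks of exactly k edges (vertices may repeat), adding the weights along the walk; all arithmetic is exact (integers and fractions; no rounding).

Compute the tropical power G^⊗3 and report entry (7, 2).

G^⊗2:
  [-12, -1, -9, -14, 0, -11, 0]
  [-6, -16, 1, 19, -6, 8, -15]
  [-14, 0, -12, -5, -5, -2, -7]
  [-2, -3, -18, -1, -1, 15, -2]
  [-10, 4, -3, -8, -1, -5, -3]
  [3, -3, 1, 3, 12, 11, -2]
  [13, -5, -8, 0, 17, 19, -4]
G^⊗3:
  [-23, -9, -21, -14, -14, -11, -16]
  [-14, -24, -15, -7, -14, -1, -23]
  [-15, -8, -23, -17, -6, -14, -7]
  [-21, -11, -18, -23, -9, -20, -10]
  [-17, -4, -19, -8, -8, -5, -10]
  [-6, -11, -6, -4, -1, -1, -10]
  [-11, -13, -8, -13, -3, -10, -12]
Key observation: the optimum is the walk 7->2->2->2, with weight 3 + (-8) + (-8) = -13.
Optimal value attained by: walk 7->2->2->2.
Answer: (G^⊗3)[7][2] = -13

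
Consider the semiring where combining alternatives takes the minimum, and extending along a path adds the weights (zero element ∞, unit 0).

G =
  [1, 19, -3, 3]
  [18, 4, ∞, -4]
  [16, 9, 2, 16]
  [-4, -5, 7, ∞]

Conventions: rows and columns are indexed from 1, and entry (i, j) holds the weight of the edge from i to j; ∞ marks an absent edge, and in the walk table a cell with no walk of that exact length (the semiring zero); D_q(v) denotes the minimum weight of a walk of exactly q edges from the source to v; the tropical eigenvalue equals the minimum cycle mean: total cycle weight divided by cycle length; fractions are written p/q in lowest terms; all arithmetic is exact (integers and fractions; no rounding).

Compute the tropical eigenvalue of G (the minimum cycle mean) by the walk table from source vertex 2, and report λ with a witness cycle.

q=0: [∞, 0, ∞, ∞]
q=1: [18, 4, ∞, -4]
q=2: [-8, -9, 3, 0]
q=3: [-7, -5, -11, -13]
q=4: [-17, -18, -10, -9]
Optimal cycle mean attained by: cycle 2->4->2, total (-4) + (-5), length 2.
Answer: λ = -9/2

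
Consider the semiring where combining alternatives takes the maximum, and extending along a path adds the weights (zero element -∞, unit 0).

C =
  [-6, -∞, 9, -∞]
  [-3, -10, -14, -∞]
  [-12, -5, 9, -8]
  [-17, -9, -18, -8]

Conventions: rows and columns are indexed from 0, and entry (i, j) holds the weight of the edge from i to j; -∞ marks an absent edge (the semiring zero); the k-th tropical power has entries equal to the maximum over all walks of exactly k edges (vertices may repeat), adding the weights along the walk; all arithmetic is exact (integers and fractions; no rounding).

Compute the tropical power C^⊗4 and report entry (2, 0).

C^⊗2:
  [-3, 4, 18, 1]
  [-9, -19, 6, -22]
  [-3, 4, 18, 1]
  [-12, -17, -8, -16]
C^⊗3:
  [6, 13, 27, 10]
  [-6, 1, 15, -2]
  [6, 13, 27, 10]
  [-18, -13, 1, -16]
C^⊗4:
  [15, 22, 36, 19]
  [3, 10, 24, 7]
  [15, 22, 36, 19]
  [-11, -4, 10, -7]
Key observation: the optimum is the walk 2->2->2->2->0, with weight 9 + 9 + 9 + (-12) = 15.
Optimal value attained by: walk 2->2->2->2->0.
Answer: (C^⊗4)[2][0] = 15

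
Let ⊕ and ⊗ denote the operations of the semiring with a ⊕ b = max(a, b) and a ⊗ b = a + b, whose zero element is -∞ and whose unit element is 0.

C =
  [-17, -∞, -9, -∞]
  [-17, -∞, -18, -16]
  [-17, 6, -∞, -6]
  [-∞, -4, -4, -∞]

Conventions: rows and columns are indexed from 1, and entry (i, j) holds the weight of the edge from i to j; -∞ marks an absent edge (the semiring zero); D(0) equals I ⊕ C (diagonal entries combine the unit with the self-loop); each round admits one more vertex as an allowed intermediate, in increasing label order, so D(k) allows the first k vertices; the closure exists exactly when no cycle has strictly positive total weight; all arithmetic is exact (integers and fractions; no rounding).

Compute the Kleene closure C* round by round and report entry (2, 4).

D(0):
  [0, -∞, -9, -∞]
  [-17, 0, -18, -16]
  [-17, 6, 0, -6]
  [-∞, -4, -4, 0]
D(1):
  [0, -∞, -9, -∞]
  [-17, 0, -18, -16]
  [-17, 6, 0, -6]
  [-∞, -4, -4, 0]
D(2):
  [0, -∞, -9, -∞]
  [-17, 0, -18, -16]
  [-11, 6, 0, -6]
  [-21, -4, -4, 0]
D(3):
  [0, -3, -9, -15]
  [-17, 0, -18, -16]
  [-11, 6, 0, -6]
  [-15, 2, -4, 0]
D(4):
  [0, -3, -9, -15]
  [-17, 0, -18, -16]
  [-11, 6, 0, -6]
  [-15, 2, -4, 0]
Answer: C*[2][4] = -16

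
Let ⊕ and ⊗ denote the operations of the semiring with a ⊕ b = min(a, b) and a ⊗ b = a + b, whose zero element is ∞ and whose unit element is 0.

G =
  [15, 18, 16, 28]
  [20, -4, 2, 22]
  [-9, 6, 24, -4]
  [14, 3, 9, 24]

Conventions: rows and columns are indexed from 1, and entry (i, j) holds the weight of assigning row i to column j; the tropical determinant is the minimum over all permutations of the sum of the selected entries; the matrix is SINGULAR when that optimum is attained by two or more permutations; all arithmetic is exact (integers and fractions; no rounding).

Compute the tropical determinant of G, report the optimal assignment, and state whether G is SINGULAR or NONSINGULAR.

σ = (1, 2, 3, 4): 15 + (-4) + 24 + 24 = 59
σ = (1, 2, 4, 3): 15 + (-4) + (-4) + 9 = 16
σ = (1, 3, 2, 4): 15 + 2 + 6 + 24 = 47
σ = (1, 3, 4, 2): 15 + 2 + (-4) + 3 = 16
σ = (1, 4, 2, 3): 15 + 22 + 6 + 9 = 52
σ = (1, 4, 3, 2): 15 + 22 + 24 + 3 = 64
σ = (2, 1, 3, 4): 18 + 20 + 24 + 24 = 86
σ = (2, 1, 4, 3): 18 + 20 + (-4) + 9 = 43
σ = (2, 3, 1, 4): 18 + 2 + (-9) + 24 = 35
σ = (2, 3, 4, 1): 18 + 2 + (-4) + 14 = 30
σ = (2, 4, 1, 3): 18 + 22 + (-9) + 9 = 40
σ = (2, 4, 3, 1): 18 + 22 + 24 + 14 = 78
σ = (3, 1, 2, 4): 16 + 20 + 6 + 24 = 66
σ = (3, 1, 4, 2): 16 + 20 + (-4) + 3 = 35
σ = (3, 2, 1, 4): 16 + (-4) + (-9) + 24 = 27
σ = (3, 2, 4, 1): 16 + (-4) + (-4) + 14 = 22
σ = (3, 4, 1, 2): 16 + 22 + (-9) + 3 = 32
σ = (3, 4, 2, 1): 16 + 22 + 6 + 14 = 58
σ = (4, 1, 2, 3): 28 + 20 + 6 + 9 = 63
σ = (4, 1, 3, 2): 28 + 20 + 24 + 3 = 75
σ = (4, 2, 1, 3): 28 + (-4) + (-9) + 9 = 24
σ = (4, 2, 3, 1): 28 + (-4) + 24 + 14 = 62
σ = (4, 3, 1, 2): 28 + 2 + (-9) + 3 = 24
σ = (4, 3, 2, 1): 28 + 2 + 6 + 14 = 50
Optimal value attained by: σ = (1, 2, 4, 3).
Answer: det⊕(G) = 16; verdict: SINGULAR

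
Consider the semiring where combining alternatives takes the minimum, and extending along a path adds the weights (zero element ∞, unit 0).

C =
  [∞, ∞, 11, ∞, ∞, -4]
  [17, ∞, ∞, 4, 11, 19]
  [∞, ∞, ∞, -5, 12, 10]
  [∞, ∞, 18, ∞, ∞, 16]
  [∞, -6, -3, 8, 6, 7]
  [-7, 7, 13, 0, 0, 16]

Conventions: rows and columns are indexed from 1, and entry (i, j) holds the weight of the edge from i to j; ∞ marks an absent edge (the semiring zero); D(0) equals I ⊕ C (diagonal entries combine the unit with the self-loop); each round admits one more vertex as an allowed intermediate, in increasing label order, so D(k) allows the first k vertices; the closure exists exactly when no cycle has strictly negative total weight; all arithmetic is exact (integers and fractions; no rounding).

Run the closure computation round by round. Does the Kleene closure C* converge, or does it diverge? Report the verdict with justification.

D(0):
  [0, ∞, 11, ∞, ∞, -4]
  [17, 0, ∞, 4, 11, 19]
  [∞, ∞, 0, -5, 12, 10]
  [∞, ∞, 18, 0, ∞, 16]
  [∞, -6, -3, 8, 0, 7]
  [-7, 7, 13, 0, 0, 0]
Detection: at round 1, diagonal entry (6, 6) turns strictly negative.
Key observation: the cycle 6->1->6 has total weight (-7) + (-4), which is strictly negative.
Answer: DIVERGES — negative cycle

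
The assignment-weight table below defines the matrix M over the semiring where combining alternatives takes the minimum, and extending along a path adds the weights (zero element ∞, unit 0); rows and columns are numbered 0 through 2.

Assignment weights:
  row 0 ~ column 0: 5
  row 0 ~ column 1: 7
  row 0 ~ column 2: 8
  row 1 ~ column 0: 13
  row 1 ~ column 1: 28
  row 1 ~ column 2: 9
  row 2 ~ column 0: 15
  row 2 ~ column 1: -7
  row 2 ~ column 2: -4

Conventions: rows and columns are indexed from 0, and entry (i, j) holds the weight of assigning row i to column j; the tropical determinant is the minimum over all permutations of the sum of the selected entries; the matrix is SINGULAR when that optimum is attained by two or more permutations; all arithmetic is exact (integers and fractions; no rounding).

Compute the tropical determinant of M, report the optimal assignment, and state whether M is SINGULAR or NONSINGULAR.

σ = (0, 1, 2): 5 + 28 + (-4) = 29
σ = (0, 2, 1): 5 + 9 + (-7) = 7
σ = (1, 0, 2): 7 + 13 + (-4) = 16
σ = (1, 2, 0): 7 + 9 + 15 = 31
σ = (2, 0, 1): 8 + 13 + (-7) = 14
σ = (2, 1, 0): 8 + 28 + 15 = 51
Optimal value attained by: σ = (0, 2, 1).
Answer: det⊕(M) = 7; verdict: NONSINGULAR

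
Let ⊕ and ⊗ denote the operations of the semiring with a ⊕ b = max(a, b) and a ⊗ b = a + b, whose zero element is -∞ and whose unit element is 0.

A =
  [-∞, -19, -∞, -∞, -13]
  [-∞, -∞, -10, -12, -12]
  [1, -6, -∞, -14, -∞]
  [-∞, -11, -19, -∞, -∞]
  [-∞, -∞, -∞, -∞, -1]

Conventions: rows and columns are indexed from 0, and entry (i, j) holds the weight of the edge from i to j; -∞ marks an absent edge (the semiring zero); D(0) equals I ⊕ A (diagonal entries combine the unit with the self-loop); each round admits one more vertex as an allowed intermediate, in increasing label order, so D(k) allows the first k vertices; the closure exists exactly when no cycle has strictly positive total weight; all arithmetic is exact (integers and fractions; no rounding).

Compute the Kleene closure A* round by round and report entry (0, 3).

D(0):
  [0, -19, -∞, -∞, -13]
  [-∞, 0, -10, -12, -12]
  [1, -6, 0, -14, -∞]
  [-∞, -11, -19, 0, -∞]
  [-∞, -∞, -∞, -∞, 0]
D(1):
  [0, -19, -∞, -∞, -13]
  [-∞, 0, -10, -12, -12]
  [1, -6, 0, -14, -12]
  [-∞, -11, -19, 0, -∞]
  [-∞, -∞, -∞, -∞, 0]
D(2):
  [0, -19, -29, -31, -13]
  [-∞, 0, -10, -12, -12]
  [1, -6, 0, -14, -12]
  [-∞, -11, -19, 0, -23]
  [-∞, -∞, -∞, -∞, 0]
D(3):
  [0, -19, -29, -31, -13]
  [-9, 0, -10, -12, -12]
  [1, -6, 0, -14, -12]
  [-18, -11, -19, 0, -23]
  [-∞, -∞, -∞, -∞, 0]
D(4):
  [0, -19, -29, -31, -13]
  [-9, 0, -10, -12, -12]
  [1, -6, 0, -14, -12]
  [-18, -11, -19, 0, -23]
  [-∞, -∞, -∞, -∞, 0]
D(5):
  [0, -19, -29, -31, -13]
  [-9, 0, -10, -12, -12]
  [1, -6, 0, -14, -12]
  [-18, -11, -19, 0, -23]
  [-∞, -∞, -∞, -∞, 0]
Answer: A*[0][3] = -31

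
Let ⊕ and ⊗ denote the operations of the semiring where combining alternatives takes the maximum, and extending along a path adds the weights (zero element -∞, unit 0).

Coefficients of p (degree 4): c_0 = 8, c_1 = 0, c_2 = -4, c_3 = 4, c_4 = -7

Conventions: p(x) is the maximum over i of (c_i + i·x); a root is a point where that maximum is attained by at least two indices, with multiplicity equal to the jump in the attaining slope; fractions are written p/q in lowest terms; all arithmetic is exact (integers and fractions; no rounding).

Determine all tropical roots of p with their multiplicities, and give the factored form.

hull edge (i=0, c=8) to (i=3, c=4): slope -4/3, span 3
hull edge (i=3, c=4) to (i=4, c=-7): slope -11, span 1
Factored form: p(x) = -7 ⊗ (x ⊕ 4/3) ⊗ (x ⊕ 4/3) ⊗ (x ⊕ 4/3) ⊗ (x ⊕ 11)
Answer: roots = 4/3 (mult 3), 11 (mult 1)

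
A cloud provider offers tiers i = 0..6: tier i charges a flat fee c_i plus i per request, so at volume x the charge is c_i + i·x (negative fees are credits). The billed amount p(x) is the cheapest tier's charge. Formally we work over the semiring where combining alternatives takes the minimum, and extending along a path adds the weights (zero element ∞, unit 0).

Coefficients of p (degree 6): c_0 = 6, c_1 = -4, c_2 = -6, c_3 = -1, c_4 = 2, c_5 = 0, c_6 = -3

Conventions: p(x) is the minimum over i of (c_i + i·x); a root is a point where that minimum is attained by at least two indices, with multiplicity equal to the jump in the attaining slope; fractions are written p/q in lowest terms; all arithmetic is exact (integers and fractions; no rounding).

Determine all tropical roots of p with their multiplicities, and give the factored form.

hull edge (i=0, c=6) to (i=1, c=-4): slope -10, span 1
hull edge (i=1, c=-4) to (i=2, c=-6): slope -2, span 1
hull edge (i=2, c=-6) to (i=6, c=-3): slope 3/4, span 4
Factored form: p(x) = -3 ⊗ (x ⊕ (-3/4)) ⊗ (x ⊕ (-3/4)) ⊗ (x ⊕ (-3/4)) ⊗ (x ⊕ (-3/4)) ⊗ (x ⊕ 2) ⊗ (x ⊕ 10)
Answer: roots = -3/4 (mult 4), 2 (mult 1), 10 (mult 1)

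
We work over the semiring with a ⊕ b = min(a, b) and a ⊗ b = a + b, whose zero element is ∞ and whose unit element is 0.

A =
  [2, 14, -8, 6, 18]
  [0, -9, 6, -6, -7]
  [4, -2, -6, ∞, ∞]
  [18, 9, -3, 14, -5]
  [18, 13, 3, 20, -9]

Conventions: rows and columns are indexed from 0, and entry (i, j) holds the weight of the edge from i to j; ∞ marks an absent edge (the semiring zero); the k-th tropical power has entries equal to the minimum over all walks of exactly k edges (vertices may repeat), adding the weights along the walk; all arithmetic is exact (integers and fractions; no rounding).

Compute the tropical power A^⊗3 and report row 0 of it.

A^⊗2:
  [-4, -10, -14, 8, 1]
  [-9, -18, -9, -15, -16]
  [-2, -11, -12, -8, -9]
  [1, -5, -9, 3, -14]
  [7, 1, -6, 7, -18]
A^⊗3:
  [-10, -19, -20, -16, -17]
  [-18, -27, -18, -24, -25]
  [-11, -20, -18, -17, -18]
  [-5, -14, -15, -11, -23]
  [-2, -8, -15, -5, -27]
Answer: row 0 of A^⊗3 = [-10, -19, -20, -16, -17]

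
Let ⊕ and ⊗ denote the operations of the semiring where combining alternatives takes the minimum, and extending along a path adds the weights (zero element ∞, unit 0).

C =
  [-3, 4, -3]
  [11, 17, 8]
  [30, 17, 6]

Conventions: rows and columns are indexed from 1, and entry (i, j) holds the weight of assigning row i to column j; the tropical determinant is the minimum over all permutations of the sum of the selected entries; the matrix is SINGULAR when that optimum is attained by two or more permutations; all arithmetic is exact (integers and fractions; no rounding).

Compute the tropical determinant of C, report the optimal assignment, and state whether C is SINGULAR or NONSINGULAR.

σ = (1, 2, 3): (-3) + 17 + 6 = 20
σ = (1, 3, 2): (-3) + 8 + 17 = 22
σ = (2, 1, 3): 4 + 11 + 6 = 21
σ = (2, 3, 1): 4 + 8 + 30 = 42
σ = (3, 1, 2): (-3) + 11 + 17 = 25
σ = (3, 2, 1): (-3) + 17 + 30 = 44
Optimal value attained by: σ = (1, 2, 3).
Answer: det⊕(C) = 20; verdict: NONSINGULAR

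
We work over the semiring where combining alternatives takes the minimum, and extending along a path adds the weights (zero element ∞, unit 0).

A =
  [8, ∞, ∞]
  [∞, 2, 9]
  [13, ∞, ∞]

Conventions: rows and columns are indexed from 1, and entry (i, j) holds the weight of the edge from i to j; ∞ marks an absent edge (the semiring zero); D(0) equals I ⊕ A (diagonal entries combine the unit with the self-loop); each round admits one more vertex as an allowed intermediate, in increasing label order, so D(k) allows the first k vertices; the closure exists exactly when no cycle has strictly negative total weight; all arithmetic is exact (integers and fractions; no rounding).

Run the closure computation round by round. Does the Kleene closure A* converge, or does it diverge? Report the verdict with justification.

D(0):
  [0, ∞, ∞]
  [∞, 0, 9]
  [13, ∞, 0]
D(1):
  [0, ∞, ∞]
  [∞, 0, 9]
  [13, ∞, 0]
D(2):
  [0, ∞, ∞]
  [∞, 0, 9]
  [13, ∞, 0]
D(3):
  [0, ∞, ∞]
  [22, 0, 9]
  [13, ∞, 0]
Key observation: every diagonal entry stays at the unit through all rounds, so no improving cycle exists.
Answer: CONVERGES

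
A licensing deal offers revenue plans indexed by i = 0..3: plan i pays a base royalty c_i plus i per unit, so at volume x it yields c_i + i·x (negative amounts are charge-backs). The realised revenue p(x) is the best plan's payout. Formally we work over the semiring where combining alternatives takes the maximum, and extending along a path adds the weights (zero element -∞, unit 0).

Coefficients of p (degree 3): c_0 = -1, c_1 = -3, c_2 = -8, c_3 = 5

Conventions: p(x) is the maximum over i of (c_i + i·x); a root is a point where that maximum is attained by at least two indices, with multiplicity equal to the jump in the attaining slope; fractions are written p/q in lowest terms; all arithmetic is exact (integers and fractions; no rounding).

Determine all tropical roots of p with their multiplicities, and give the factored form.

hull edge (i=0, c=-1) to (i=3, c=5): slope 2, span 3
Factored form: p(x) = 5 ⊗ (x ⊕ (-2)) ⊗ (x ⊕ (-2)) ⊗ (x ⊕ (-2))
Answer: roots = -2 (mult 3)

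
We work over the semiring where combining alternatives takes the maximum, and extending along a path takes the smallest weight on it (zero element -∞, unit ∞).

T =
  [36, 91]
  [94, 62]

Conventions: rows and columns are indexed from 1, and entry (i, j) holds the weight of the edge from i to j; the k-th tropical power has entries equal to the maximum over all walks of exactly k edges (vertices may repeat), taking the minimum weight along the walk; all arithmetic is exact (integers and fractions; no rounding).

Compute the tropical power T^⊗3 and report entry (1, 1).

T^⊗2:
  [91, 62]
  [62, 91]
T^⊗3:
  [62, 91]
  [91, 62]
Key observation: the optimum is the walk 1->2->2->1, with weight 91 min 62 min 94 = 62.
Optimal value attained by: walk 1->2->2->1.
Answer: (T^⊗3)[1][1] = 62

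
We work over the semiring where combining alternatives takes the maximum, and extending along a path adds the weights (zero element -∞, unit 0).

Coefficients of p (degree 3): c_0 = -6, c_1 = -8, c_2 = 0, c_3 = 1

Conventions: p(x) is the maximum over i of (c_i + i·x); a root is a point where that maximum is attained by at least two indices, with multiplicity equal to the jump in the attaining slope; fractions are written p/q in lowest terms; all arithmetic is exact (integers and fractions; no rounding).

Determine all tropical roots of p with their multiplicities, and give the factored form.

hull edge (i=0, c=-6) to (i=2, c=0): slope 3, span 2
hull edge (i=2, c=0) to (i=3, c=1): slope 1, span 1
Factored form: p(x) = 1 ⊗ (x ⊕ (-3)) ⊗ (x ⊕ (-3)) ⊗ (x ⊕ (-1))
Answer: roots = -3 (mult 2), -1 (mult 1)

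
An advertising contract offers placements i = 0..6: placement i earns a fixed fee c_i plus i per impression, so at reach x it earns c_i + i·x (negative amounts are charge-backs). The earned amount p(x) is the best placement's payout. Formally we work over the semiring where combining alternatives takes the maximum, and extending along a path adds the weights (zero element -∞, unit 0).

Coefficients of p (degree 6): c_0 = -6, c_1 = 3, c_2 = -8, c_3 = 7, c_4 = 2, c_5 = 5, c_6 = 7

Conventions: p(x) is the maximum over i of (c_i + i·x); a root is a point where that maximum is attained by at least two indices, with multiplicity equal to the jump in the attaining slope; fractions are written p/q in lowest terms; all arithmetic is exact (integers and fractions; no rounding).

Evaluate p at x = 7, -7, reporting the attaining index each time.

p(7) = max(-6+0·7=-6, 3+1·7=10, -8+2·7=6, 7+3·7=28, 2+4·7=30, 5+5·7=40, 7+6·7=49) = 49 (attained by i=6)
p(-7) = max(-6+0·(-7)=-6, 3+1·(-7)=-4, -8+2·(-7)=-22, 7+3·(-7)=-14, 2+4·(-7)=-26, 5+5·(-7)=-30, 7+6·(-7)=-35) = -4 (attained by i=1)
Answer: p(7) = 49; p(-7) = -4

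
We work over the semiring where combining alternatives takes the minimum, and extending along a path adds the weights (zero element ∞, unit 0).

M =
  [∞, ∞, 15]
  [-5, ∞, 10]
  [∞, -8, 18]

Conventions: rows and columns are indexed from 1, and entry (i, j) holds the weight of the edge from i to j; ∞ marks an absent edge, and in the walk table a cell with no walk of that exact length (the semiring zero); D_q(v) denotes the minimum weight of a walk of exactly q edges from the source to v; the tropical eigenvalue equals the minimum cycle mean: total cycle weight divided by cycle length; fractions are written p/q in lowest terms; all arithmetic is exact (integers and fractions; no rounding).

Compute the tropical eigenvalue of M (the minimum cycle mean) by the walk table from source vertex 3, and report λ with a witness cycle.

q=0: [∞, ∞, 0]
q=1: [∞, -8, 18]
q=2: [-13, 10, 2]
q=3: [5, -6, 2]
Optimal cycle mean attained by: cycle 1->3->2->1, total 15 + (-8) + (-5), length 3.
Answer: λ = 2/3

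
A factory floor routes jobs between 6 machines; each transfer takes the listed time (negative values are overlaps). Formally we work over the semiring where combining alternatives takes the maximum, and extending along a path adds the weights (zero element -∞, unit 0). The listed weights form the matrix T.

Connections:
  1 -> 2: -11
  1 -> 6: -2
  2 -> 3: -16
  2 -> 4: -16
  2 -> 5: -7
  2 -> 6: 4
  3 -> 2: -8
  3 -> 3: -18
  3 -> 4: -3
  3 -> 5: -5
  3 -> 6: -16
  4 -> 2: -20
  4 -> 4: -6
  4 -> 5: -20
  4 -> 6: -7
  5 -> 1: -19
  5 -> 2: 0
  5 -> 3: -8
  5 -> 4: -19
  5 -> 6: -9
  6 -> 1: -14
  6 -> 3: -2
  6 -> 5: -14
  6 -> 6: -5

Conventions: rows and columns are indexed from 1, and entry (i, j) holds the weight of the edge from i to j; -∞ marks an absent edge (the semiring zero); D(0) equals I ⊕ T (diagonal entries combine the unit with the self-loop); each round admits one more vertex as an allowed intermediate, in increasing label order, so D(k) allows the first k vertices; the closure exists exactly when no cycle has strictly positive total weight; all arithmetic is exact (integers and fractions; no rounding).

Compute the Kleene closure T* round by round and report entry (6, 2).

D(0):
  [0, -11, -∞, -∞, -∞, -2]
  [-∞, 0, -16, -16, -7, 4]
  [-∞, -8, 0, -3, -5, -16]
  [-∞, -20, -∞, 0, -20, -7]
  [-19, 0, -8, -19, 0, -9]
  [-14, -∞, -2, -∞, -14, 0]
D(1):
  [0, -11, -∞, -∞, -∞, -2]
  [-∞, 0, -16, -16, -7, 4]
  [-∞, -8, 0, -3, -5, -16]
  [-∞, -20, -∞, 0, -20, -7]
  [-19, 0, -8, -19, 0, -9]
  [-14, -25, -2, -∞, -14, 0]
D(2):
  [0, -11, -27, -27, -18, -2]
  [-∞, 0, -16, -16, -7, 4]
  [-∞, -8, 0, -3, -5, -4]
  [-∞, -20, -36, 0, -20, -7]
  [-19, 0, -8, -16, 0, 4]
  [-14, -25, -2, -41, -14, 0]
D(3):
  [0, -11, -27, -27, -18, -2]
  [-∞, 0, -16, -16, -7, 4]
  [-∞, -8, 0, -3, -5, -4]
  [-∞, -20, -36, 0, -20, -7]
  [-19, 0, -8, -11, 0, 4]
  [-14, -10, -2, -5, -7, 0]
D(4):
  [0, -11, -27, -27, -18, -2]
  [-∞, 0, -16, -16, -7, 4]
  [-∞, -8, 0, -3, -5, -4]
  [-∞, -20, -36, 0, -20, -7]
  [-19, 0, -8, -11, 0, 4]
  [-14, -10, -2, -5, -7, 0]
D(5):
  [0, -11, -26, -27, -18, -2]
  [-26, 0, -15, -16, -7, 4]
  [-24, -5, 0, -3, -5, -1]
  [-39, -20, -28, 0, -20, -7]
  [-19, 0, -8, -11, 0, 4]
  [-14, -7, -2, -5, -7, 0]
D(6):
  [0, -9, -4, -7, -9, -2]
  [-10, 0, 2, -1, -3, 4]
  [-15, -5, 0, -3, -5, -1]
  [-21, -14, -9, 0, -14, -7]
  [-10, 0, 2, -1, 0, 4]
  [-14, -7, -2, -5, -7, 0]
Answer: T*[6][2] = -7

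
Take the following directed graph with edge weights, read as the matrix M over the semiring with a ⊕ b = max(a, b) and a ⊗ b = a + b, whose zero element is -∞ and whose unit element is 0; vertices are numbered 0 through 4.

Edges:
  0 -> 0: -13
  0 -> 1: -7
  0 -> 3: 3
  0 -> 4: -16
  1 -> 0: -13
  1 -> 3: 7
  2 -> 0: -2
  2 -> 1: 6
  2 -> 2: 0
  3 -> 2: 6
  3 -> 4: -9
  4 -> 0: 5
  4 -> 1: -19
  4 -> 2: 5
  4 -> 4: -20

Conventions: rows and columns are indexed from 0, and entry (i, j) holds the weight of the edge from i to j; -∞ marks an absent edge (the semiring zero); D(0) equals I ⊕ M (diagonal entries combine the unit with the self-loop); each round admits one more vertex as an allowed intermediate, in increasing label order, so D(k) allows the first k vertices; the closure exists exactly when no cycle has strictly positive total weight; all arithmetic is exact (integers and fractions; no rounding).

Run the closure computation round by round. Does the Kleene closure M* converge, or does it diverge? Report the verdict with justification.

D(0):
  [0, -7, -∞, 3, -16]
  [-13, 0, -∞, 7, -∞]
  [-2, 6, 0, -∞, -∞]
  [-∞, -∞, 6, 0, -9]
  [5, -19, 5, -∞, 0]
D(1):
  [0, -7, -∞, 3, -16]
  [-13, 0, -∞, 7, -29]
  [-2, 6, 0, 1, -18]
  [-∞, -∞, 6, 0, -9]
  [5, -2, 5, 8, 0]
D(2):
  [0, -7, -∞, 3, -16]
  [-13, 0, -∞, 7, -29]
  [-2, 6, 0, 13, -18]
  [-∞, -∞, 6, 0, -9]
  [5, -2, 5, 8, 0]
Detection: at round 3, diagonal entry (3, 3) turns strictly positive.
Key observation: the cycle 3->2->0->1->3 has total weight 6 + (-2) + (-7) + 7, which is strictly positive.
Answer: DIVERGES — positive cycle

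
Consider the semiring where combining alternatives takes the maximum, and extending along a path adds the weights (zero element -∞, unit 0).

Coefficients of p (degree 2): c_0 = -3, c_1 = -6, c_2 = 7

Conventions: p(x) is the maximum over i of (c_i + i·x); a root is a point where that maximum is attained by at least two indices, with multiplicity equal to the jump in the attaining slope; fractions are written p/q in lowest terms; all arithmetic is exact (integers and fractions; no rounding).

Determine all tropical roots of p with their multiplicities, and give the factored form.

hull edge (i=0, c=-3) to (i=2, c=7): slope 5, span 2
Factored form: p(x) = 7 ⊗ (x ⊕ (-5)) ⊗ (x ⊕ (-5))
Answer: roots = -5 (mult 2)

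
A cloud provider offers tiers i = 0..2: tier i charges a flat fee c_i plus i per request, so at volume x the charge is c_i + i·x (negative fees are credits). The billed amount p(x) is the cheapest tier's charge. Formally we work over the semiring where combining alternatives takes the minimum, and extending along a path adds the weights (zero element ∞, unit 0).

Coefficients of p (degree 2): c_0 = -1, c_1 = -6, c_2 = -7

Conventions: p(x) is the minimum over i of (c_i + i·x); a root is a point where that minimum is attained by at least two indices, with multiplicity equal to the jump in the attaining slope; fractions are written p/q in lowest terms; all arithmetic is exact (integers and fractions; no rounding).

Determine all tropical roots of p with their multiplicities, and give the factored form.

hull edge (i=0, c=-1) to (i=1, c=-6): slope -5, span 1
hull edge (i=1, c=-6) to (i=2, c=-7): slope -1, span 1
Factored form: p(x) = -7 ⊗ (x ⊕ 1) ⊗ (x ⊕ 5)
Answer: roots = 1 (mult 1), 5 (mult 1)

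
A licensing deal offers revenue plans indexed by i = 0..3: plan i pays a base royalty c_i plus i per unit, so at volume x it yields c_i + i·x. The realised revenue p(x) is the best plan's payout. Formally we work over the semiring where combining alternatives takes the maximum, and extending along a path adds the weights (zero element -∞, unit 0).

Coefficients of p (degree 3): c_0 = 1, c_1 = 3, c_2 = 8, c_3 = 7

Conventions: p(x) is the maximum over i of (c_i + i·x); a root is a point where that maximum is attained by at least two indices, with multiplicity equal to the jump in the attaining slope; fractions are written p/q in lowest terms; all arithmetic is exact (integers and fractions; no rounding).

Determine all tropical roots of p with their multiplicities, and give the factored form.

hull edge (i=0, c=1) to (i=2, c=8): slope 7/2, span 2
hull edge (i=2, c=8) to (i=3, c=7): slope -1, span 1
Factored form: p(x) = 7 ⊗ (x ⊕ (-7/2)) ⊗ (x ⊕ (-7/2)) ⊗ (x ⊕ 1)
Answer: roots = -7/2 (mult 2), 1 (mult 1)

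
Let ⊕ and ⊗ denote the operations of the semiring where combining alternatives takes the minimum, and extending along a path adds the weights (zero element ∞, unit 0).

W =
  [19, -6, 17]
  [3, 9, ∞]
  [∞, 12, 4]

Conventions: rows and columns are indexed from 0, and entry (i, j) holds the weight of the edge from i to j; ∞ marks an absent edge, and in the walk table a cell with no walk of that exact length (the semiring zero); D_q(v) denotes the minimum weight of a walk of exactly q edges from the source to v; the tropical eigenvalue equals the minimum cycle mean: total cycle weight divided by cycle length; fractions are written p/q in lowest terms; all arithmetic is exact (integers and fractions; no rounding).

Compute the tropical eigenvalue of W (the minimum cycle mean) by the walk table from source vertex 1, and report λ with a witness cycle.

q=0: [∞, 0, ∞]
q=1: [3, 9, ∞]
q=2: [12, -3, 20]
q=3: [0, 6, 24]
Optimal cycle mean attained by: cycle 0->1->0, total (-6) + 3, length 2.
Answer: λ = -3/2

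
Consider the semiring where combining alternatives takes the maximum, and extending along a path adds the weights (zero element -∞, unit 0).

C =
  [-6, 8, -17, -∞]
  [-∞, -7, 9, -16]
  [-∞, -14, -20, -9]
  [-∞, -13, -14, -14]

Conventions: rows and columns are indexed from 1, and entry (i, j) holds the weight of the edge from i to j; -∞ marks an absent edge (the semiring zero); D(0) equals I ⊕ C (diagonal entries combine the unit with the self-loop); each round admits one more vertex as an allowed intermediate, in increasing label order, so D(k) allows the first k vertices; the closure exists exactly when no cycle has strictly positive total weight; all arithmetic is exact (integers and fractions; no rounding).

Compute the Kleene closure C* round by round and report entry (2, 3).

D(0):
  [0, 8, -17, -∞]
  [-∞, 0, 9, -16]
  [-∞, -14, 0, -9]
  [-∞, -13, -14, 0]
D(1):
  [0, 8, -17, -∞]
  [-∞, 0, 9, -16]
  [-∞, -14, 0, -9]
  [-∞, -13, -14, 0]
D(2):
  [0, 8, 17, -8]
  [-∞, 0, 9, -16]
  [-∞, -14, 0, -9]
  [-∞, -13, -4, 0]
D(3):
  [0, 8, 17, 8]
  [-∞, 0, 9, 0]
  [-∞, -14, 0, -9]
  [-∞, -13, -4, 0]
D(4):
  [0, 8, 17, 8]
  [-∞, 0, 9, 0]
  [-∞, -14, 0, -9]
  [-∞, -13, -4, 0]
Answer: C*[2][3] = 9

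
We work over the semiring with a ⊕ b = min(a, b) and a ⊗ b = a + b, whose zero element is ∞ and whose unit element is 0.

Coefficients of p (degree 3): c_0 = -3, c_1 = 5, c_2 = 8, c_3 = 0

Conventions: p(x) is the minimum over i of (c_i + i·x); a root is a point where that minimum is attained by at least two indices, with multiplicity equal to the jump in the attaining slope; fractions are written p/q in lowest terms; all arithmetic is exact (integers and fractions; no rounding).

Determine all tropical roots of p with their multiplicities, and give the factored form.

hull edge (i=0, c=-3) to (i=3, c=0): slope 1, span 3
Factored form: p(x) = 0 ⊗ (x ⊕ (-1)) ⊗ (x ⊕ (-1)) ⊗ (x ⊕ (-1))
Answer: roots = -1 (mult 3)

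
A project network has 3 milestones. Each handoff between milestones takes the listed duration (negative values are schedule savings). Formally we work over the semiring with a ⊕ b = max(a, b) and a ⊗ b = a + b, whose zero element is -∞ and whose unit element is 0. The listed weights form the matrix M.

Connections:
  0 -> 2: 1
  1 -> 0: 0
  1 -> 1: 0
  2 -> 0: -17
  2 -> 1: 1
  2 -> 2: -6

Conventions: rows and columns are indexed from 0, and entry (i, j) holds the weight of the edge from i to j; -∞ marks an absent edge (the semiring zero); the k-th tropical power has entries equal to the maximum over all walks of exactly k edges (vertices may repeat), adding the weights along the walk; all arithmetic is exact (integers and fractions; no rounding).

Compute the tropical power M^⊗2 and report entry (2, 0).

M^⊗2:
  [-16, 2, -5]
  [0, 0, 1]
  [1, 1, -12]
Key observation: the optimum is the walk 2->1->0, with weight 1 + 0 = 1.
Optimal value attained by: walk 2->1->0.
Answer: (M^⊗2)[2][0] = 1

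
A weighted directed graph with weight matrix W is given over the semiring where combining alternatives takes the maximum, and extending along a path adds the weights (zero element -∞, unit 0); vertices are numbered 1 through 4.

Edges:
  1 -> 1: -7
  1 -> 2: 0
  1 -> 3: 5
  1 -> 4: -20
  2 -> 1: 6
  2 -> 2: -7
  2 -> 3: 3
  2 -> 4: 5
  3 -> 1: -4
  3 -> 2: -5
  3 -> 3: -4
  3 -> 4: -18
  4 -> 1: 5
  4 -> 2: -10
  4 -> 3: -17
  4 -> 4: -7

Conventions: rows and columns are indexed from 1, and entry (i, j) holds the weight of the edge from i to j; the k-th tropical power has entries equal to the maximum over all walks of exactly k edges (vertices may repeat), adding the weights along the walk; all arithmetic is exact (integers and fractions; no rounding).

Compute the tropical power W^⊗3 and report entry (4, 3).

W^⊗2:
  [6, 0, 3, 5]
  [10, 6, 11, -2]
  [1, -4, 1, 0]
  [-2, 5, 10, -5]
W^⊗3:
  [10, 6, 11, 5]
  [12, 10, 15, 11]
  [5, 1, 6, 1]
  [11, 5, 8, 10]
Key observation: the optimum is the walk 4->1->2->3, with weight 5 + 0 + 3 = 8.
Optimal value attained by: walk 4->1->2->3.
Answer: (W^⊗3)[4][3] = 8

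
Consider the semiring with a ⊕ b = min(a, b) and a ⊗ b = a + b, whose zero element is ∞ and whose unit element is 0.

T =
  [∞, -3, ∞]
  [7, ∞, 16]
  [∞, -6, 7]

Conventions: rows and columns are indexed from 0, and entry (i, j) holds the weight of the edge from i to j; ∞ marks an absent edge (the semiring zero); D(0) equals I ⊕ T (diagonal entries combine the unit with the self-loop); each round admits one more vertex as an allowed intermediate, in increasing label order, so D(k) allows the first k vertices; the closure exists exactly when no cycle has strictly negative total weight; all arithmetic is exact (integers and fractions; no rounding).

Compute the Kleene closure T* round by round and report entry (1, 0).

D(0):
  [0, -3, ∞]
  [7, 0, 16]
  [∞, -6, 0]
D(1):
  [0, -3, ∞]
  [7, 0, 16]
  [∞, -6, 0]
D(2):
  [0, -3, 13]
  [7, 0, 16]
  [1, -6, 0]
D(3):
  [0, -3, 13]
  [7, 0, 16]
  [1, -6, 0]
Answer: T*[1][0] = 7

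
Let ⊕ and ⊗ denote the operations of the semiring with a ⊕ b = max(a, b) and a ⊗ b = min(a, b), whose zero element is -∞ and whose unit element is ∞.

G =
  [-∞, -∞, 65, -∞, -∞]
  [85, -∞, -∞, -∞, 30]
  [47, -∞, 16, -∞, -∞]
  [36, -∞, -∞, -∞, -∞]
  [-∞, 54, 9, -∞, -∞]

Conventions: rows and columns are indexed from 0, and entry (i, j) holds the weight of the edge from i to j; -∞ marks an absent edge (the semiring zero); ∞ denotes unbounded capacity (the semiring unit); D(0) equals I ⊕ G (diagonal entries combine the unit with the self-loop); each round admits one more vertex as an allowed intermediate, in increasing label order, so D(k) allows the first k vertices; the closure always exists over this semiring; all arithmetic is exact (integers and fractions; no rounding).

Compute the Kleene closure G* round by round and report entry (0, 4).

D(0):
  [∞, -∞, 65, -∞, -∞]
  [85, ∞, -∞, -∞, 30]
  [47, -∞, ∞, -∞, -∞]
  [36, -∞, -∞, ∞, -∞]
  [-∞, 54, 9, -∞, ∞]
D(1):
  [∞, -∞, 65, -∞, -∞]
  [85, ∞, 65, -∞, 30]
  [47, -∞, ∞, -∞, -∞]
  [36, -∞, 36, ∞, -∞]
  [-∞, 54, 9, -∞, ∞]
D(2):
  [∞, -∞, 65, -∞, -∞]
  [85, ∞, 65, -∞, 30]
  [47, -∞, ∞, -∞, -∞]
  [36, -∞, 36, ∞, -∞]
  [54, 54, 54, -∞, ∞]
D(3):
  [∞, -∞, 65, -∞, -∞]
  [85, ∞, 65, -∞, 30]
  [47, -∞, ∞, -∞, -∞]
  [36, -∞, 36, ∞, -∞]
  [54, 54, 54, -∞, ∞]
D(4):
  [∞, -∞, 65, -∞, -∞]
  [85, ∞, 65, -∞, 30]
  [47, -∞, ∞, -∞, -∞]
  [36, -∞, 36, ∞, -∞]
  [54, 54, 54, -∞, ∞]
D(5):
  [∞, -∞, 65, -∞, -∞]
  [85, ∞, 65, -∞, 30]
  [47, -∞, ∞, -∞, -∞]
  [36, -∞, 36, ∞, -∞]
  [54, 54, 54, -∞, ∞]
Answer: G*[0][4] = -∞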